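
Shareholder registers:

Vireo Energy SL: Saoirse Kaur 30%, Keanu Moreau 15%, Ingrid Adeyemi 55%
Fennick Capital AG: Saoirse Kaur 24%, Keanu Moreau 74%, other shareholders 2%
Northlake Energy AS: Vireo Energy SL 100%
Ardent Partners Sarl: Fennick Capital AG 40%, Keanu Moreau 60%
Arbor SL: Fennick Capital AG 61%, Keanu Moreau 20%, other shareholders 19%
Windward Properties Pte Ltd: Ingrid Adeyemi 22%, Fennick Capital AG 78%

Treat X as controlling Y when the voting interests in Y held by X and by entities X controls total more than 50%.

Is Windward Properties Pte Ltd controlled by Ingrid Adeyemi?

No

Ingrid holds 55% of Vireo, so Ingrid controls Vireo.
Vireo holds 100% of Northlake, so Ingrid controls Northlake.
In Windward, Ingrid's side holds only 22%, not > 50%.
So Ingrid does not control Windward.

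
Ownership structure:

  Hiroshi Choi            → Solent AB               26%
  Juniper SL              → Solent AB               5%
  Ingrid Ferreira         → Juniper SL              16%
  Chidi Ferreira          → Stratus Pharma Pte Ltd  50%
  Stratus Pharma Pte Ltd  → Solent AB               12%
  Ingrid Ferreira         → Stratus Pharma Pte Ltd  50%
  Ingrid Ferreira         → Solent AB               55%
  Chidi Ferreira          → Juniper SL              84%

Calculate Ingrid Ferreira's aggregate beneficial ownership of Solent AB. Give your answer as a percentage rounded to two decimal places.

Ingrid reaches Solent along 3 paths.
Direct stake: 55% = 55%.
Via Stratus: 50% × 12% = 6%.
Via Juniper: 16% × 5% = 0.8%.
Total: 55% + 6% + 0.8% = 61.8%.
Rounded: 61.80%.

61.80%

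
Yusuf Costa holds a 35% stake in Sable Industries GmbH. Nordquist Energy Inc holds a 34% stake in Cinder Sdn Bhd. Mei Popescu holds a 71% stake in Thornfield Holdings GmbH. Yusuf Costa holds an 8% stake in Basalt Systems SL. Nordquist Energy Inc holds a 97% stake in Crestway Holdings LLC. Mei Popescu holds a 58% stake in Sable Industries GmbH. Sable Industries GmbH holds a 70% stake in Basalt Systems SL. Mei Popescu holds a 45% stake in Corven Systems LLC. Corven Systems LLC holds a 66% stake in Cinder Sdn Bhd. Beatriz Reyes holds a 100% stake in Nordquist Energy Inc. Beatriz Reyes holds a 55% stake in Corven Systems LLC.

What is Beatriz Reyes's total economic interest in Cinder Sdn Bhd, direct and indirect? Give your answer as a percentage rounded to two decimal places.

70.30%

Beatriz reaches Cinder along 2 paths.
Via Corven: 55% × 66% = 36.3%.
Via Nordquist: 100% × 34% = 34%.
Total: 36.3% + 34% = 70.3%.
Rounded: 70.30%.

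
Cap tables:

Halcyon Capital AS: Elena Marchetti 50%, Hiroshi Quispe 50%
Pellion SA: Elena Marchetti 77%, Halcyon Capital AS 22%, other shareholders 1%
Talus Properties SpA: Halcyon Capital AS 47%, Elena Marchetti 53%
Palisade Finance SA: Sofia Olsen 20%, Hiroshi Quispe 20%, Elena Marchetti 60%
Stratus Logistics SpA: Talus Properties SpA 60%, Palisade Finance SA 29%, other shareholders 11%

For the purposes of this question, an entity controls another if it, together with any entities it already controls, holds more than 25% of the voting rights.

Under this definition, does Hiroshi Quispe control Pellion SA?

Hiroshi holds 50% of Halcyon, so Hiroshi controls Halcyon.
Halcyon holds 47% of Talus, so Hiroshi controls Talus.
Talus holds 60% of Stratus, so Hiroshi controls Stratus.
In Pellion, Hiroshi's side holds only 22%, not > 25%.
So Hiroshi does not control Pellion.

No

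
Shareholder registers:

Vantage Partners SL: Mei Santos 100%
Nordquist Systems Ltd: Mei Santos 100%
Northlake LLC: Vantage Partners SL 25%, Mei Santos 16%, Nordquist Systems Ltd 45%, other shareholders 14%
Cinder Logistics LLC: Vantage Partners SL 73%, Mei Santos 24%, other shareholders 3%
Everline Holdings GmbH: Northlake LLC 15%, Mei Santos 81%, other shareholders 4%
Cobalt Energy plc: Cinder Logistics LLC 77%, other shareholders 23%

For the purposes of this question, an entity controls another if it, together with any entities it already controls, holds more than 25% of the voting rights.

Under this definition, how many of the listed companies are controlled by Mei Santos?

Mei holds 100% of Vantage, so Mei controls Vantage.
Mei holds 100% of Nordquist, so Mei controls Nordquist.
Vantage and Mei and Nordquist together hold 25% + 16% + 45% = 86% of Northlake, so Mei controls Northlake.
Vantage and Mei together hold 73% + 24% = 97% of Cinder, so Mei controls Cinder.
Northlake and Mei together hold 15% + 81% = 96% of Everline, so Mei controls Everline.
Cinder holds 77% of Cobalt, so Mei controls Cobalt.
Mei controls 6 companies.

6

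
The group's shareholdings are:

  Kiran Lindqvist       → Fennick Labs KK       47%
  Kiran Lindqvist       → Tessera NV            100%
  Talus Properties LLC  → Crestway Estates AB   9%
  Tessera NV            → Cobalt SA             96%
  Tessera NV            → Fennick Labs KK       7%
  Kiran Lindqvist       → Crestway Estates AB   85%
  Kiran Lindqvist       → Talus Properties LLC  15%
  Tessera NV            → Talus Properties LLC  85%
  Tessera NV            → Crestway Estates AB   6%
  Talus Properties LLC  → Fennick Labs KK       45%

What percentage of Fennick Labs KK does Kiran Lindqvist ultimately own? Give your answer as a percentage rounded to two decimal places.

99.00%

Kiran reaches Fennick along 4 paths.
Via Talus: 15% × 45% = 6.75%.
Via Tessera → Talus: 100% × 85% × 45% = 38.25%.
Via Tessera: 100% × 7% = 7%.
Direct stake: 47% = 47%.
Total: 6.75% + 38.25% + 7% + 47% = 99%.
Rounded: 99.00%.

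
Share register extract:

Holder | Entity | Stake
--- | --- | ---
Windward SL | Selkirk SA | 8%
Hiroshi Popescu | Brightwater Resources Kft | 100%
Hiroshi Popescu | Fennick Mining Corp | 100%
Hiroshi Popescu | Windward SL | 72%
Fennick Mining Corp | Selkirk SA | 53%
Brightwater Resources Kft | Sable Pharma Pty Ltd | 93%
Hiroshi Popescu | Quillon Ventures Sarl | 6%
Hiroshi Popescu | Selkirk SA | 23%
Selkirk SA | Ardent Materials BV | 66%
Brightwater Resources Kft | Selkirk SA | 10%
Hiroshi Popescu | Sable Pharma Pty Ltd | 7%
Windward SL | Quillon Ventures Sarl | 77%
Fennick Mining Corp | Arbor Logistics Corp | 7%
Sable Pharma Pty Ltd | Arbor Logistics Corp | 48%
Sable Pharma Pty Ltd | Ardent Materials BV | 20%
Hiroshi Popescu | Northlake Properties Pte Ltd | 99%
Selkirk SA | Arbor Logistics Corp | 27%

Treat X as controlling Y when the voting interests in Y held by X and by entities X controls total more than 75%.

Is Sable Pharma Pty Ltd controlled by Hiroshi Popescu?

Yes

Hiroshi holds 100% of Brightwater, so Hiroshi controls Brightwater.
Brightwater and Hiroshi together hold 93% + 7% = 100% of Sable, so Hiroshi controls Sable.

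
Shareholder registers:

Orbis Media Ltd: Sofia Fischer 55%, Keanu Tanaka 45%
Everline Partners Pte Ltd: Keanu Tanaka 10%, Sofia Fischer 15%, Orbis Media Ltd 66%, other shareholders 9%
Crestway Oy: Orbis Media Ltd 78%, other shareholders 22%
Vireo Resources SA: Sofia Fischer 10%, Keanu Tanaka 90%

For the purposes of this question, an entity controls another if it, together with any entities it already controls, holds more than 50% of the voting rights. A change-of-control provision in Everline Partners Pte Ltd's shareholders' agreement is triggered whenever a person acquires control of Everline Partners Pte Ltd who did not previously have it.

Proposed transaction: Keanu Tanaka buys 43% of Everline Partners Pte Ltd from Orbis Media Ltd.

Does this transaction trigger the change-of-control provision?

The purchase adds only to Keanu's holdings (Orbis's stake shrinks), so Keanu is the only person who could newly come to control Everline.
Keanu holds 90% of Vireo, so Keanu controls Vireo.
In Everline, Keanu's side holds only 10%, not > 50%.
So before the transaction, Keanu does not control Everline.
After the purchase, Keanu's direct stake in Everline rises to 10% + 43% = 53%, and Orbis's stake falls to 23%.
Keanu holds 53% of Everline, so Keanu controls Everline.
Keanu did not control Everline before and does after, so the clause is triggered.

Yes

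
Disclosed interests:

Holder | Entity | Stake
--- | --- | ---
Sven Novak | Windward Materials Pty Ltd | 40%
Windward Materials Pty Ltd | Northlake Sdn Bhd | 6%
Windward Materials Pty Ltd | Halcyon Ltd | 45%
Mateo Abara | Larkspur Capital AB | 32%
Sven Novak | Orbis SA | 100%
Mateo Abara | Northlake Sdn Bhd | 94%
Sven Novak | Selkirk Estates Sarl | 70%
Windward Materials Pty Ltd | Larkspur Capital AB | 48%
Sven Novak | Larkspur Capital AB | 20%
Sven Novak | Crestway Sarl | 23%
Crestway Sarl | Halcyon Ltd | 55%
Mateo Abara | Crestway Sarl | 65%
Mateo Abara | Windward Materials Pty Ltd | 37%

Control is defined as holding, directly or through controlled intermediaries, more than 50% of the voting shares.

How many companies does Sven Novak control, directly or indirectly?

2

Sven holds 100% of Orbis, so Sven controls Orbis.
Sven holds 70% of Selkirk, so Sven controls Selkirk.
No other company's threshold is met.
Sven controls 2 companies.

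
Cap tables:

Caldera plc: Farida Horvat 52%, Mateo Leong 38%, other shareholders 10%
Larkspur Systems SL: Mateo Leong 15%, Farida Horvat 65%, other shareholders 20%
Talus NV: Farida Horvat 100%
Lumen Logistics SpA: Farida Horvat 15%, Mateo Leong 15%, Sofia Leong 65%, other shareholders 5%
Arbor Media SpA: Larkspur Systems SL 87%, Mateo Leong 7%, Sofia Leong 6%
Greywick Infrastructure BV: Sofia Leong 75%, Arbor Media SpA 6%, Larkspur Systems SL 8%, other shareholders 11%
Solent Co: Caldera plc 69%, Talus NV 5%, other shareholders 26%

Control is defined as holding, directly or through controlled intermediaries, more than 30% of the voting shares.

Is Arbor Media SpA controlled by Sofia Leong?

No

Sofia holds 65% of Lumen, so Sofia controls Lumen.
Sofia holds 75% of Greywick, so Sofia controls Greywick.
In Arbor, Sofia's side holds only 6%, not > 30%.
So Sofia does not control Arbor.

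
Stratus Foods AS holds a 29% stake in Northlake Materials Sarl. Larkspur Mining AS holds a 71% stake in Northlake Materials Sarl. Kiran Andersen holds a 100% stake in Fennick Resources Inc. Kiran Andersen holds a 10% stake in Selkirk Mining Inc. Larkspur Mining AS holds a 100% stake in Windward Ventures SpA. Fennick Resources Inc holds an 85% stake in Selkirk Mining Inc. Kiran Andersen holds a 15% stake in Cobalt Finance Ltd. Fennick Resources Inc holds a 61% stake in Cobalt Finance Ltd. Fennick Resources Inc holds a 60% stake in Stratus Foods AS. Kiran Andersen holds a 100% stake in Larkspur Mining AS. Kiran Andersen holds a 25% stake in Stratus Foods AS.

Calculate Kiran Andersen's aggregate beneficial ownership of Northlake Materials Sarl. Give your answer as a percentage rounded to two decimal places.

Kiran reaches Northlake along 3 paths.
Via Larkspur: 100% × 71% = 71%.
Via Fennick → Stratus: 100% × 60% × 29% = 17.4%.
Via Stratus: 25% × 29% = 7.25%.
Total: 71% + 17.4% + 7.25% = 95.65%.

95.65%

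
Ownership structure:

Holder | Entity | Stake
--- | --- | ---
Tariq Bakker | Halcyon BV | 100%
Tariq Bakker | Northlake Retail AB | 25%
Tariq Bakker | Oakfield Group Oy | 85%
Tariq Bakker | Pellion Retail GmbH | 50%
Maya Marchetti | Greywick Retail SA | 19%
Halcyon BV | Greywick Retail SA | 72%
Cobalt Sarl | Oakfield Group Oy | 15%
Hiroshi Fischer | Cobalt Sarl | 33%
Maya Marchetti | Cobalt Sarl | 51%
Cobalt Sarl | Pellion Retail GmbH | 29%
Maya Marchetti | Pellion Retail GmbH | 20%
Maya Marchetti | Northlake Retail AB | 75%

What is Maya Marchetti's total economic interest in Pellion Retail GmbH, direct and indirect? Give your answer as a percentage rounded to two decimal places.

Maya reaches Pellion along 2 paths.
Via Cobalt: 51% × 29% = 14.79%.
Direct stake: 20% = 20%.
Total: 14.79% + 20% = 34.79%.

34.79%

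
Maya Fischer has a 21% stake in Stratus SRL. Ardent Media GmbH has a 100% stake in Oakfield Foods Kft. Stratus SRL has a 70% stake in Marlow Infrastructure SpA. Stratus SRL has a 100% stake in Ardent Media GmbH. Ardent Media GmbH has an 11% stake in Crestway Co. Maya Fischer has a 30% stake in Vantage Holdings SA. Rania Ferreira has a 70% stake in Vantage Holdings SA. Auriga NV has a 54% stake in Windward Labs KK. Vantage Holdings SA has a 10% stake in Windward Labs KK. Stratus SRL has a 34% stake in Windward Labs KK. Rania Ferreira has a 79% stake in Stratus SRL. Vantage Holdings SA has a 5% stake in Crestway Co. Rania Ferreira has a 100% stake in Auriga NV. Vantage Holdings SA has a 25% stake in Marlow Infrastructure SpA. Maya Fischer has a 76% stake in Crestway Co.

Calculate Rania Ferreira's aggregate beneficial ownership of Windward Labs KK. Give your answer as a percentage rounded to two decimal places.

87.86%

Rania reaches Windward along 3 paths.
Via Auriga: 100% × 54% = 54%.
Via Vantage: 70% × 10% = 7%.
Via Stratus: 79% × 34% = 26.86%.
Total: 54% + 7% + 26.86% = 87.86%.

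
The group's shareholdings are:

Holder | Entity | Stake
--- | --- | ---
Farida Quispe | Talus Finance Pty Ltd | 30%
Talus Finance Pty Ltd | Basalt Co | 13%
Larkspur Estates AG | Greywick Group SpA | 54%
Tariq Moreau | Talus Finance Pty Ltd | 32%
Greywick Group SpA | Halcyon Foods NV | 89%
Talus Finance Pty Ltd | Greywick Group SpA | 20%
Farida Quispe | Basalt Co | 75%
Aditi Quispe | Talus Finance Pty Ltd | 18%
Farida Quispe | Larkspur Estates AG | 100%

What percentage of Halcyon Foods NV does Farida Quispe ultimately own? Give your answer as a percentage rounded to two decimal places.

Farida reaches Halcyon along 2 paths.
Via Talus → Greywick: 30% × 20% × 89% = 5.34%.
Via Larkspur → Greywick: 100% × 54% × 89% = 48.06%.
Total: 5.34% + 48.06% = 53.4%.
Rounded: 53.40%.

53.40%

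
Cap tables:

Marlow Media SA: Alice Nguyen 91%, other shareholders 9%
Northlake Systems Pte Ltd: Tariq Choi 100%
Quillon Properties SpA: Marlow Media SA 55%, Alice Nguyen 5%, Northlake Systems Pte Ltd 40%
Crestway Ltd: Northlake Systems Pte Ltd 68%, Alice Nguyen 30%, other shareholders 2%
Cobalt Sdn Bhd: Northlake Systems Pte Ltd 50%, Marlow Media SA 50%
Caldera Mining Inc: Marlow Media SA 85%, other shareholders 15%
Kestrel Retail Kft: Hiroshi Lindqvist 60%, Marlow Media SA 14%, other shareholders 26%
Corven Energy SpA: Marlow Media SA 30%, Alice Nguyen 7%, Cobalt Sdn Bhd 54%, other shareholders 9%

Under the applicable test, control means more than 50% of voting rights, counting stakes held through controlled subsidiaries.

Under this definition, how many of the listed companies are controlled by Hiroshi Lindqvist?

1

Hiroshi holds 60% of Kestrel, so Hiroshi controls Kestrel.
No other company's threshold is met.
Hiroshi controls 1 company.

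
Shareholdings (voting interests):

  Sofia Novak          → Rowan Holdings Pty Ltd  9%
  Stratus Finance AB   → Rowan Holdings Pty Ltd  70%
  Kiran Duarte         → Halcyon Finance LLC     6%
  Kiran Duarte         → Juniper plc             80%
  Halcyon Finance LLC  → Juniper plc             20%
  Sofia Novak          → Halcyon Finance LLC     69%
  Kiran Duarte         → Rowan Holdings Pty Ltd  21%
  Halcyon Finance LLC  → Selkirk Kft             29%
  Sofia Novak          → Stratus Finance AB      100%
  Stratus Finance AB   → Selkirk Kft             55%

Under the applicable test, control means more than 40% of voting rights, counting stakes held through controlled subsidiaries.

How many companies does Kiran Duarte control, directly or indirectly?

Kiran holds 80% of Juniper, so Kiran controls Juniper.
No other company's threshold is met.
Kiran controls 1 company.

1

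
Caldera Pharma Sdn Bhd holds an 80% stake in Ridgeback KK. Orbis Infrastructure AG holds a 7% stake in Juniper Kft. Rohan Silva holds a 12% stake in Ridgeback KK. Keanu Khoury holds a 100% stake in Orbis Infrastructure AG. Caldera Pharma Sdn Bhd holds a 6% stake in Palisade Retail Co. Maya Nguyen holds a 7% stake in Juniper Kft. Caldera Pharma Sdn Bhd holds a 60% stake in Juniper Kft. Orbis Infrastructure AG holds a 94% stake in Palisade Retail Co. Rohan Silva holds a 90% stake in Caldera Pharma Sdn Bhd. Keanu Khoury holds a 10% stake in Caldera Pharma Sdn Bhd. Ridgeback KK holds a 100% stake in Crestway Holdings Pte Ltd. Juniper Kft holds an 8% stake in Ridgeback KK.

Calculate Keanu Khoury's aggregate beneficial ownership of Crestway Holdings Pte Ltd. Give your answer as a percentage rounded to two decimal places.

9.04%

Keanu reaches Crestway along 3 paths.
Via Caldera → Juniper → Ridgeback: 10% × 60% × 8% × 100% = 0.48%.
Via Orbis → Juniper → Ridgeback: 100% × 7% × 8% × 100% = 0.56%.
Via Caldera → Ridgeback: 10% × 80% × 100% = 8%.
Total: 0.48% + 0.56% + 8% = 9.04%.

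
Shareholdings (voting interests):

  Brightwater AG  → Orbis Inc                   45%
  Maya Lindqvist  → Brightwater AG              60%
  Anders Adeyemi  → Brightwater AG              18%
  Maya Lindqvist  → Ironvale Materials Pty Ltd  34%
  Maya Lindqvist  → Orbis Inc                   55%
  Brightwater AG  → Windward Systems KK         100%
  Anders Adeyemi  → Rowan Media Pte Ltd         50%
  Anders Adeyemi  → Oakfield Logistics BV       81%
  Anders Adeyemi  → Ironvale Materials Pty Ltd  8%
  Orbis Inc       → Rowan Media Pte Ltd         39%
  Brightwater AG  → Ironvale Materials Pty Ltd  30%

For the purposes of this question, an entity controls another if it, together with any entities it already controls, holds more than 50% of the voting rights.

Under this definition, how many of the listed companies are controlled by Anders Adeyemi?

Anders holds 81% of Oakfield, so Anders controls Oakfield.
No other company's threshold is met.
Anders controls 1 company.

1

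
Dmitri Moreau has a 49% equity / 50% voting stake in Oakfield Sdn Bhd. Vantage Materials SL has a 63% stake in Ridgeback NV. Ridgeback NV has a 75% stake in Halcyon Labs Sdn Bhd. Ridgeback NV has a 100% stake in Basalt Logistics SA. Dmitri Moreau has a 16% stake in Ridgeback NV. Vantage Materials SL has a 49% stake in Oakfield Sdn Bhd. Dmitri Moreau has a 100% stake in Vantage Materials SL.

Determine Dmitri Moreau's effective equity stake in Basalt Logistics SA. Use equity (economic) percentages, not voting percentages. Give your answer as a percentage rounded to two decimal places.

79.00%

Dmitri reaches Basalt along 2 paths.
Via Vantage → Ridgeback: 100% × 63% × 100% = 63%.
Via Ridgeback: 16% × 100% = 16%.
Total: 63% + 16% = 79%.
Rounded: 79.00%.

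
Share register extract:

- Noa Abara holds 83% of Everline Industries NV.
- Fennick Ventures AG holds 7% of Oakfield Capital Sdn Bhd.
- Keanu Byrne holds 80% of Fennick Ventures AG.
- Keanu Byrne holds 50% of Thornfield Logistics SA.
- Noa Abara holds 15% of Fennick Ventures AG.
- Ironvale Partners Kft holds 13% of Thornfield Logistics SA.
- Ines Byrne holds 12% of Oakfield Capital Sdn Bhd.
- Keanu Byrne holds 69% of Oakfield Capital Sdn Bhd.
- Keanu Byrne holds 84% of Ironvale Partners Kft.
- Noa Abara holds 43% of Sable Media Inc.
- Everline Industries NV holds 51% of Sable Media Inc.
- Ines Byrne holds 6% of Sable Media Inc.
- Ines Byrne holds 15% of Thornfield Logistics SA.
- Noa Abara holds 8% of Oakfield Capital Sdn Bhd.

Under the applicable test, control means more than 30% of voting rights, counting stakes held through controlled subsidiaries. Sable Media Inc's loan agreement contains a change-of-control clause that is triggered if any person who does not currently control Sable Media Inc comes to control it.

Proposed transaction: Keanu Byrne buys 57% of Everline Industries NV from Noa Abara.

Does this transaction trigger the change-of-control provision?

Yes

The purchase adds only to Keanu's holdings (Noa's stake shrinks), so Keanu is the only person who could newly come to control Sable.
Keanu holds 84% of Ironvale, so Keanu controls Ironvale.
Keanu holds 80% of Fennick, so Keanu controls Fennick.
Keanu and Ironvale together hold 50% + 13% = 63% of Thornfield, so Keanu controls Thornfield.
Fennick and Keanu together hold 7% + 69% = 76% of Oakfield, so Keanu controls Oakfield.
Neither Keanu nor any entity Keanu controls holds any voting interest in Sable.
So before the transaction, Keanu does not control Sable.
After the purchase, Keanu holds 57% of Everline directly, and Noa's stake falls to 26%.
Keanu holds 57% of Everline, so Keanu controls Everline.
Everline holds 51% of Sable, so Keanu controls Sable.
Keanu did not control Sable before and does after, so the clause is triggered.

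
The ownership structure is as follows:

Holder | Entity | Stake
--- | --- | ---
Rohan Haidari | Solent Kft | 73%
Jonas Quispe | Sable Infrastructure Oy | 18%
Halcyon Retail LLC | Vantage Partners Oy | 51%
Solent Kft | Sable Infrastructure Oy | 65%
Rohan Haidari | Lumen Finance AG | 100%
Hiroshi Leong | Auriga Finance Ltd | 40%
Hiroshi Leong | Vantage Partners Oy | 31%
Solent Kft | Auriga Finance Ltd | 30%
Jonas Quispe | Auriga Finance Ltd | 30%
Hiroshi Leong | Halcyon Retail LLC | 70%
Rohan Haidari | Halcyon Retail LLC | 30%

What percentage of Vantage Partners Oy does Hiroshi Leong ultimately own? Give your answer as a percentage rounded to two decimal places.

66.70%

Hiroshi reaches Vantage along 2 paths.
Via Halcyon: 70% × 51% = 35.7%.
Direct stake: 31% = 31%.
Total: 35.7% + 31% = 66.7%.
Rounded: 66.70%.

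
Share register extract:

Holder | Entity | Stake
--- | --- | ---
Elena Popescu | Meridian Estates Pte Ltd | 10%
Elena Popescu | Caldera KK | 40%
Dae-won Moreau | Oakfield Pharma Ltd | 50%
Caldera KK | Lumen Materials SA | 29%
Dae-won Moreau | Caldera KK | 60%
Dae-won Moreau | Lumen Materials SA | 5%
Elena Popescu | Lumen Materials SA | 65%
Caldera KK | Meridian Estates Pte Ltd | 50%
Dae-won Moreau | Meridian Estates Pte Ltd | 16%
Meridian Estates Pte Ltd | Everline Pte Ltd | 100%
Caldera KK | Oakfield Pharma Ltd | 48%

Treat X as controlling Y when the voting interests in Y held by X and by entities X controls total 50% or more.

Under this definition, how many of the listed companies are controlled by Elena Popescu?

Elena holds 65% of Lumen, so Elena controls Lumen.
No other company's threshold is met.
Elena controls 1 company.

1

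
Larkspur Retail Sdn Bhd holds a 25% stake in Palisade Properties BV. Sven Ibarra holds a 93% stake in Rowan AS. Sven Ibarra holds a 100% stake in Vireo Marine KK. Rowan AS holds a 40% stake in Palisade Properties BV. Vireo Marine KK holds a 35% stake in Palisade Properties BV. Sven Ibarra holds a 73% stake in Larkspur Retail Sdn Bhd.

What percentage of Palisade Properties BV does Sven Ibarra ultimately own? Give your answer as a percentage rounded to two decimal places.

Sven reaches Palisade along 3 paths.
Via Vireo: 100% × 35% = 35%.
Via Larkspur: 73% × 25% = 18.25%.
Via Rowan: 93% × 40% = 37.2%.
Total: 35% + 18.25% + 37.2% = 90.45%.

90.45%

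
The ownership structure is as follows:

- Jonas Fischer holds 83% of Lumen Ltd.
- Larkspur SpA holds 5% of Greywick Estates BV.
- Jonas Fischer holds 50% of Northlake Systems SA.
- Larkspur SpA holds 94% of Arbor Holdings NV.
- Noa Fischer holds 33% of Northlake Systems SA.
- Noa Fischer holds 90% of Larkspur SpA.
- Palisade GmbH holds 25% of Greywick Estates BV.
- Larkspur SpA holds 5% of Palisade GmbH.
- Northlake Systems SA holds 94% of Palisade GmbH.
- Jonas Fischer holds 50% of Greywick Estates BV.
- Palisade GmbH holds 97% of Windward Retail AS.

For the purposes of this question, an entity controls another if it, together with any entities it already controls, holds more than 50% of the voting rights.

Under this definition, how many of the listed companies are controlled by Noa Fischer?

2

Noa holds 90% of Larkspur, so Noa controls Larkspur.
Larkspur holds 94% of Arbor, so Noa controls Arbor.
No other company's threshold is met.
Noa controls 2 companies.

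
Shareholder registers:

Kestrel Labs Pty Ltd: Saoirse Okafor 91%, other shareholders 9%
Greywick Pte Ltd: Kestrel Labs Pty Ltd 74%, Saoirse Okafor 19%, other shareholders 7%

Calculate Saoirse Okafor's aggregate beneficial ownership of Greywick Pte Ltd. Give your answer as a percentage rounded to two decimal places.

86.34%

Saoirse reaches Greywick along 2 paths.
Via Kestrel: 91% × 74% = 67.34%.
Direct stake: 19% = 19%.
Total: 67.34% + 19% = 86.34%.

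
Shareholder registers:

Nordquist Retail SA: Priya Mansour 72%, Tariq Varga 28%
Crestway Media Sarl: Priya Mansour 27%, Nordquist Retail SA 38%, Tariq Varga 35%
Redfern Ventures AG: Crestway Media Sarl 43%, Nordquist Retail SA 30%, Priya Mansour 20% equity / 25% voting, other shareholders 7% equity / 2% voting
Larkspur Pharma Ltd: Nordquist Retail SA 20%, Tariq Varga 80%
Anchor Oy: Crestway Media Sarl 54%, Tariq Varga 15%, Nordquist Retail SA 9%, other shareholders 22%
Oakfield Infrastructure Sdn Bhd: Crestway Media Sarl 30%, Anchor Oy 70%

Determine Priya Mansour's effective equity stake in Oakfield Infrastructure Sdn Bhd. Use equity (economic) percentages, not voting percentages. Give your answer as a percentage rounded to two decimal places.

Priya reaches Oakfield along 5 paths.
Via Crestway: 27% × 30% = 8.1%.
Via Nordquist → Crestway: 72% × 38% × 30% = 8.208%.
Via Crestway → Anchor: 27% × 54% × 70% = 10.206%.
Via Nordquist → Crestway → Anchor: 72% × 38% × 54% × 70% = 10.34208%.
Via Nordquist → Anchor: 72% × 9% × 70% = 4.536%.
Total: 8.1% + 8.208% + 10.206% + 10.34208% + 4.536% = 41.39208%.
Rounded: 41.39%.

41.39%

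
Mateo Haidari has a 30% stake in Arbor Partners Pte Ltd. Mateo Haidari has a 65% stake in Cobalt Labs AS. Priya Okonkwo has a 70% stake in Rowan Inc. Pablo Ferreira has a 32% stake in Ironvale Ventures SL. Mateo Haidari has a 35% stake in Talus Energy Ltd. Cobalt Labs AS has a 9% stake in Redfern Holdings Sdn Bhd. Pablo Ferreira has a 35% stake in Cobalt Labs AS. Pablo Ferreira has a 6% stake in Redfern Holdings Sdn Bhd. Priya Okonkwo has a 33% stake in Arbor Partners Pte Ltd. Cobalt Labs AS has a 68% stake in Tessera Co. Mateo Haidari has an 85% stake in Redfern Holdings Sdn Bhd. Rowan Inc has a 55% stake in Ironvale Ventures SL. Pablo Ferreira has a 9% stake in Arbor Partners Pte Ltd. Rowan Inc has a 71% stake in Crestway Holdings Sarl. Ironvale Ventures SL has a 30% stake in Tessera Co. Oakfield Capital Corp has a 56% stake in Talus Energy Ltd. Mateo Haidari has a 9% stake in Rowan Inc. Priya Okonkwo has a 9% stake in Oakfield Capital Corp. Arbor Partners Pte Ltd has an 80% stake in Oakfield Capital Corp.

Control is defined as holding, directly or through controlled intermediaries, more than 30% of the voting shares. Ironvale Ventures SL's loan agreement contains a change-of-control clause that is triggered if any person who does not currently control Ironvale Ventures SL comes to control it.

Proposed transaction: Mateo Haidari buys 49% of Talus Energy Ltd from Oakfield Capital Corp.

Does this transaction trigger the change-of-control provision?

No

The purchase adds only to Mateo's holdings (Oakfield's stake shrinks), so Mateo is the only person who could newly come to control Ironvale.
Mateo holds 65% of Cobalt, so Mateo controls Cobalt.
Mateo and Cobalt together hold 85% + 9% = 94% of Redfern, so Mateo controls Redfern.
Mateo holds 35% of Talus, so Mateo controls Talus.
Cobalt holds 68% of Tessera, so Mateo controls Tessera.
Neither Mateo nor any entity Mateo controls holds any voting interest in Ironvale.
So before the transaction, Mateo does not control Ironvale.
After the purchase, Mateo's direct stake in Talus rises to 35% + 49% = 84%, and Oakfield's stake falls to 7%.
Mateo holds 84% of Talus, so Mateo controls Talus.
After the transaction, neither Mateo nor any entity Mateo controls holds a voting interest in Ironvale, so Mateo still does not control it.
No new person acquires control, so the clause is not triggered.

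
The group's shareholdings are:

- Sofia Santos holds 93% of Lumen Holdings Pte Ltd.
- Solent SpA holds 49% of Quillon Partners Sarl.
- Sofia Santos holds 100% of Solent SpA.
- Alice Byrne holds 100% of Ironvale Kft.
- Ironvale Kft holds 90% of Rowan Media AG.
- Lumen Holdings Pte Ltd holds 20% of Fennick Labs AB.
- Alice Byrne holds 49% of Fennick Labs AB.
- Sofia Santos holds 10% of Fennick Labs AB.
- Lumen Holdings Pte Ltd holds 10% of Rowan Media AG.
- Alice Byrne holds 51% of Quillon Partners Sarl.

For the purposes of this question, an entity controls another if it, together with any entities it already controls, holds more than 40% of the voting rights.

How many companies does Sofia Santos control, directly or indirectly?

Sofia holds 93% of Lumen, so Sofia controls Lumen.
Sofia holds 100% of Solent, so Sofia controls Solent.
Solent holds 49% of Quillon, so Sofia controls Quillon.
No other company's threshold is met.
Sofia controls 3 companies.

3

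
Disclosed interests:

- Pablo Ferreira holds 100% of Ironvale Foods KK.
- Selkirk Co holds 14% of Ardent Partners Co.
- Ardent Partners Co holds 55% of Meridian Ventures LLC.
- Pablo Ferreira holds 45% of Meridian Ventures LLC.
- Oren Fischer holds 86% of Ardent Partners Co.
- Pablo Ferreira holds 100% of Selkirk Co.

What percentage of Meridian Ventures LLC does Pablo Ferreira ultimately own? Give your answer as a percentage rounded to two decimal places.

52.70%

Pablo reaches Meridian along 2 paths.
Via Selkirk → Ardent: 100% × 14% × 55% = 7.7%.
Direct stake: 45% = 45%.
Total: 7.7% + 45% = 52.7%.
Rounded: 52.70%.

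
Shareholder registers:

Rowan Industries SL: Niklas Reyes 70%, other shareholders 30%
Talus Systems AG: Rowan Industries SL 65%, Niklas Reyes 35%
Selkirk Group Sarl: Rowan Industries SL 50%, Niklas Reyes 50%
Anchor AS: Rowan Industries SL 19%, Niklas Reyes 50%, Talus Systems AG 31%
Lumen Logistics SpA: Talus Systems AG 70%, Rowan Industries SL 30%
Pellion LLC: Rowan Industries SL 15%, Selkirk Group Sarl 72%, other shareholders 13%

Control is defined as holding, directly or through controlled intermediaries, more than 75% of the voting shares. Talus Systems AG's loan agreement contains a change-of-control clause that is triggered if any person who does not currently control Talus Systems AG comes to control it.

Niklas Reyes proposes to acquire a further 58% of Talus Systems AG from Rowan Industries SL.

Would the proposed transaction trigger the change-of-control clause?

The purchase adds only to Niklas's holdings (Rowan's stake shrinks), so Niklas is the only person who could newly come to control Talus.
Niklas's largest direct stake is 70% in Rowan, which does not meet the threshold, so Niklas controls no company.
In Talus, Niklas's side holds only 35%, not > 75%.
So before the transaction, Niklas does not control Talus.
After the purchase, Niklas's direct stake in Talus rises to 35% + 58% = 93%, and Rowan's stake falls to 7%.
Niklas holds 93% of Talus, so Niklas controls Talus.
Niklas did not control Talus before and does after, so the clause is triggered.

Yes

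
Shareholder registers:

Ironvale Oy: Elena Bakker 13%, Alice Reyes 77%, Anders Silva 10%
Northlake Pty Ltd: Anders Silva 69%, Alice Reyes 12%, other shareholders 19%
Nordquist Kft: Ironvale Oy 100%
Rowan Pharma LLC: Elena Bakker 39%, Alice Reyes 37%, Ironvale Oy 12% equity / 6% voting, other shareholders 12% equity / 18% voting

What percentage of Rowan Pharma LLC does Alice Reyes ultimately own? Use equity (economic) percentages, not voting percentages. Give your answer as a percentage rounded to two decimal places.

46.24%

Alice reaches Rowan along 2 paths.
Direct stake: 37% = 37%.
Via Ironvale: 77% × 12% = 9.24%.
Total: 37% + 9.24% = 46.24%.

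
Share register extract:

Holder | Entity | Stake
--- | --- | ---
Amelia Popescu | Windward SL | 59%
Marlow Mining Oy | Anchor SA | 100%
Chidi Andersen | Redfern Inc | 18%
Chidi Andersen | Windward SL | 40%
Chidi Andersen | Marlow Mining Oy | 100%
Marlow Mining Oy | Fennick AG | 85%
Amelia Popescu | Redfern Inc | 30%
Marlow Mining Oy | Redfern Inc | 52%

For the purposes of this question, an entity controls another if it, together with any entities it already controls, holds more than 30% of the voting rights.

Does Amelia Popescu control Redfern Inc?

Amelia holds 59% of Windward, so Amelia controls Windward.
In Redfern, Amelia's side holds only 30%, not > 30%.
So Amelia does not control Redfern.

No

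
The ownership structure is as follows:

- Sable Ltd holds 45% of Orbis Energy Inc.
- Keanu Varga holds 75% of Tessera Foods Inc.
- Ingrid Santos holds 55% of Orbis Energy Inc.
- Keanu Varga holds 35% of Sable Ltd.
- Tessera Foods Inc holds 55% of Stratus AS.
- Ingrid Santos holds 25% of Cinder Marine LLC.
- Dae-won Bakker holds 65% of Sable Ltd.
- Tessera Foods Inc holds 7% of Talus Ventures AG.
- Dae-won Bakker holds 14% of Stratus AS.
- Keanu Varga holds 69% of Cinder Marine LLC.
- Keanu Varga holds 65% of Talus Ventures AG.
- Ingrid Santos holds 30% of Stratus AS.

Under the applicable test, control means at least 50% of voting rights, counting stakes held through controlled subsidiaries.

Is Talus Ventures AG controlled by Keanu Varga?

Yes

Keanu holds 75% of Tessera, so Keanu controls Tessera.
Keanu and Tessera together hold 65% + 7% = 72% of Talus, so Keanu controls Talus.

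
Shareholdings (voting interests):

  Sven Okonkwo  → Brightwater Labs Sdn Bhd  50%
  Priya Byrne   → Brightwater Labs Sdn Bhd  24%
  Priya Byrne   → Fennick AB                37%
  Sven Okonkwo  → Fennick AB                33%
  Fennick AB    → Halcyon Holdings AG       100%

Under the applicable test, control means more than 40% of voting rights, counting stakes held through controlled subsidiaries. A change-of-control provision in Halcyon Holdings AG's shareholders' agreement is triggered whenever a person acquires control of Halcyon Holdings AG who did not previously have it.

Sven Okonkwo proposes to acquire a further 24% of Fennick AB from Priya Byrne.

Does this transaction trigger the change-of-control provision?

Yes

The purchase adds only to Sven's holdings (Priya's stake shrinks), so Sven is the only person who could newly come to control Halcyon.
Sven holds 50% of Brightwater, so Sven controls Brightwater.
Neither Sven nor any entity Sven controls holds any voting interest in Halcyon.
So before the transaction, Sven does not control Halcyon.
After the purchase, Sven's direct stake in Fennick rises to 33% + 24% = 57%, and Priya's stake falls to 13%.
Sven holds 57% of Fennick, so Sven controls Fennick.
Fennick holds 100% of Halcyon, so Sven controls Halcyon.
Sven did not control Halcyon before and does after, so the clause is triggered.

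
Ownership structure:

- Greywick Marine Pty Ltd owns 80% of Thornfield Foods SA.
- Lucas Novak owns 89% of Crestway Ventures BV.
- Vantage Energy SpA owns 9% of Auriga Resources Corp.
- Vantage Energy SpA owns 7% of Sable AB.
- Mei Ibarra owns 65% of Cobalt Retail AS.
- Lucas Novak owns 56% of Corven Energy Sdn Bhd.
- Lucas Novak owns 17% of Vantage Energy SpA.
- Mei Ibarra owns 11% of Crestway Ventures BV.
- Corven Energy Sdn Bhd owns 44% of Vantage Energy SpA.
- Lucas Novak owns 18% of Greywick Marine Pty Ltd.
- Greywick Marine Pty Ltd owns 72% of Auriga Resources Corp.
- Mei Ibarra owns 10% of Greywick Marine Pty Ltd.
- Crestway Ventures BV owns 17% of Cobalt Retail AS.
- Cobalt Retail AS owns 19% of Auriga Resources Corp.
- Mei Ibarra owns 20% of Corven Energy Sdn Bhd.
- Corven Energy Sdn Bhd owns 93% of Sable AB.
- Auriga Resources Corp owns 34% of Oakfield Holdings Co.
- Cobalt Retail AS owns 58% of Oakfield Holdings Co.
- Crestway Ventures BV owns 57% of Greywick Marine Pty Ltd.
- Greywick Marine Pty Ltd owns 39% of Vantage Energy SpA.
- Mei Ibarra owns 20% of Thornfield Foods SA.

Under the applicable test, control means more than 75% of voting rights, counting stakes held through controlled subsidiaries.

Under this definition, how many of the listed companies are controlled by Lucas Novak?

1

Lucas holds 89% of Crestway, so Lucas controls Crestway.
No other company's threshold is met.
Lucas controls 1 company.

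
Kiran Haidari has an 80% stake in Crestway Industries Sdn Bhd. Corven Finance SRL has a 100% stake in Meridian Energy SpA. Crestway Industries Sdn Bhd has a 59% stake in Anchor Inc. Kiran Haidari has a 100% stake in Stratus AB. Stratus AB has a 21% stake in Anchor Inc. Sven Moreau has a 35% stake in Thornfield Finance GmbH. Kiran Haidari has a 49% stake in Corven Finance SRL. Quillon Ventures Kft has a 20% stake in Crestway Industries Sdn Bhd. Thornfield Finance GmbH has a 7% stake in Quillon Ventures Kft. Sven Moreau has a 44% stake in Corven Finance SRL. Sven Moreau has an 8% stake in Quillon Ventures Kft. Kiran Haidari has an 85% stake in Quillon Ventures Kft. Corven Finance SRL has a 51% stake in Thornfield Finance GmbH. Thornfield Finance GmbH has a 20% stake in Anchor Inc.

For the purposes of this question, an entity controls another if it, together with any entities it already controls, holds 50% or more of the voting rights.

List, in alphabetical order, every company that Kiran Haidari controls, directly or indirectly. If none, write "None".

Kiran holds 100% of Stratus, so Kiran controls Stratus.
Kiran holds 85% of Quillon, so Kiran controls Quillon.
Quillon and Kiran together hold 20% + 80% = 100% of Crestway, so Kiran controls Crestway.
Crestway and Stratus together hold 59% + 21% = 80% of Anchor, so Kiran controls Anchor.
No other company's threshold is met.

Anchor Inc, Crestway Industries Sdn Bhd, Quillon Ventures Kft, Stratus AB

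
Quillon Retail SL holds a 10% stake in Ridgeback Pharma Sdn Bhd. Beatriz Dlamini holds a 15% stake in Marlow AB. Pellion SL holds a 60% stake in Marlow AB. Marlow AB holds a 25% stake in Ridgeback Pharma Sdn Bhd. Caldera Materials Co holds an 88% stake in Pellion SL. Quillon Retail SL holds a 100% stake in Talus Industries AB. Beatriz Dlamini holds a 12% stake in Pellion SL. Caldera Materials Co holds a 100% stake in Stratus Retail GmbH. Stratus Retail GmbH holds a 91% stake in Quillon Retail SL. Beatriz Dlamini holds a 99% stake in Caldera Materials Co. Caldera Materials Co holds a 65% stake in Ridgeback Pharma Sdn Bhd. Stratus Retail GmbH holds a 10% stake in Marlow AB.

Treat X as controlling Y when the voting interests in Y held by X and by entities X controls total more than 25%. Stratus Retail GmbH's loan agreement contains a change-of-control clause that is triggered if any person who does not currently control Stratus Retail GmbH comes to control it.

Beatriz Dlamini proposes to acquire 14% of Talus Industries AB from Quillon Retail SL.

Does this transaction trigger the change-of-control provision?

No

The purchase adds only to Beatriz's holdings (Quillon's stake shrinks), so Beatriz is the only person who could newly come to control Stratus.
Beatriz holds 99% of Caldera, so Beatriz controls Caldera.
Caldera holds 100% of Stratus, so Beatriz controls Stratus.
So Beatriz already controls Stratus before the transaction.
After the purchase, Beatriz holds 14% of Talus directly, and Quillon's stake falls to 86%.
Beatriz controlled Stratus already, so this is not a new person acquiring control; every other person's position is unchanged or reduced.
No new person acquires control, so the clause is not triggered.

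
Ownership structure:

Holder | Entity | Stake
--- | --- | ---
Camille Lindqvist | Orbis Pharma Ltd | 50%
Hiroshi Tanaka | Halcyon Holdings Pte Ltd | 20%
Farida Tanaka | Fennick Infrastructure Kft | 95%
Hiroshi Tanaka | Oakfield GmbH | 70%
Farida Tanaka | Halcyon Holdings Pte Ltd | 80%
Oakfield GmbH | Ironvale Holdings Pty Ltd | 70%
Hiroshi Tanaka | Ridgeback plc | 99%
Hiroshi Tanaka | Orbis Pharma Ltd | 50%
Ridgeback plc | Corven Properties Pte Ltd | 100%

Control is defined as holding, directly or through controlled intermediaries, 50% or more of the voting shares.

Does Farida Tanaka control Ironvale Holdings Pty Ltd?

Farida holds 80% of Halcyon, so Farida controls Halcyon.
Farida holds 95% of Fennick, so Farida controls Fennick.
Neither Farida nor any entity Farida controls holds any voting interest in Ironvale.
So Farida does not control Ironvale.

No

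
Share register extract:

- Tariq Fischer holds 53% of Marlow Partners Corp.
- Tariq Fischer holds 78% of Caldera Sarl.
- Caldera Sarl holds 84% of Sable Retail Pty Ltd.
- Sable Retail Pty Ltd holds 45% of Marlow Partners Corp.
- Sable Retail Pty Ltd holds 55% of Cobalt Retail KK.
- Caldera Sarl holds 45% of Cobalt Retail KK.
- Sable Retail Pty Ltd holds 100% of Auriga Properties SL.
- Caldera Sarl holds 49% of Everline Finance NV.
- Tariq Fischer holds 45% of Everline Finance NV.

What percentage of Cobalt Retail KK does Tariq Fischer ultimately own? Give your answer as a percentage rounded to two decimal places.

Tariq reaches Cobalt along 2 paths.
Via Caldera: 78% × 45% = 35.1%.
Via Caldera → Sable: 78% × 84% × 55% = 36.036%.
Total: 35.1% + 36.036% = 71.136%.
Rounded: 71.14%.

71.14%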